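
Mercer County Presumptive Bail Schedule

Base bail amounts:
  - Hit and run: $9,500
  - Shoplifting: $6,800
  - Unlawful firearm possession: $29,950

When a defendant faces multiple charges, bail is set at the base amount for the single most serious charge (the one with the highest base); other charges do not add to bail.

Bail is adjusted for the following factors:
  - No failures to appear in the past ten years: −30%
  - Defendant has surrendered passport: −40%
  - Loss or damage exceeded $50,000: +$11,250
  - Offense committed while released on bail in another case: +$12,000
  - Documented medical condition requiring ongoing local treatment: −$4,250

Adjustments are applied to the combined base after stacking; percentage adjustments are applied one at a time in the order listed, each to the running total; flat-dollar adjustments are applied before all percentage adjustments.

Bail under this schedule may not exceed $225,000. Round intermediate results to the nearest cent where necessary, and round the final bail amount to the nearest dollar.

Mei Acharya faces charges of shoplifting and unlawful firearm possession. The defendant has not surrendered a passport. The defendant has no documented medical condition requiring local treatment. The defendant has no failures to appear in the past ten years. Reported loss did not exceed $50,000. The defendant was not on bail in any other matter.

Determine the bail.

$20,965

Base amounts from the schedule: shoplifting $6,800; unlawful firearm possession $29,950.
Stacking rule: use the highest base only. Highest is unlawful firearm possession at $29,950. Combined base = $29,950.
No failures to appear in the past ten years (−30%): $29,950 × 0.7 = $20,965.
$20,965 is within the $225,000 maximum.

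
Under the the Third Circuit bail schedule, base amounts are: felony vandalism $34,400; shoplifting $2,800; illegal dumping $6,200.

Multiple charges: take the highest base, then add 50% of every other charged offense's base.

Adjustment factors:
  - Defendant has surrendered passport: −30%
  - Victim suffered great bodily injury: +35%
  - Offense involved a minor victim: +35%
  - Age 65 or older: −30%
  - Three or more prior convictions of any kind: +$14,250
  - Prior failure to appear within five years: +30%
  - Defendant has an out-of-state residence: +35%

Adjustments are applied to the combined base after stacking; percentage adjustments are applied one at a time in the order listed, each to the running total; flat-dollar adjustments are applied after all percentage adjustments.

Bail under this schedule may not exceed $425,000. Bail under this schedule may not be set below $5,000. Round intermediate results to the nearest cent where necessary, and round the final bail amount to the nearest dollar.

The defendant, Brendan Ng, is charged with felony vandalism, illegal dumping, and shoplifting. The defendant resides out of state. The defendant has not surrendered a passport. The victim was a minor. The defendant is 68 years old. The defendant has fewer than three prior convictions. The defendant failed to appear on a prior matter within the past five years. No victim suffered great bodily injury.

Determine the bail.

$64,515

Base amounts from the schedule: felony vandalism $34,400; illegal dumping $6,200; shoplifting $2,800.
Stacking rule: highest base plus 50% of each additional charge. Highest is felony vandalism at $34,400. Additional: $6,200 × 50% = $3,100; $2,800 × 50% = $1,400. Combined base = $34,400 + $4,500 = $38,900.
Offense involved a minor victim (+35%): $38,900 × 1.35 = $52,515.
Age 65 or older (−30%): $52,515 × 0.7 = $36,760.50.
Prior failure to appear within five years (+30%): $36,760.50 × 1.3 = $47,788.65.
Defendant has an out-of-state residence (+35%): $47,788.65 × 1.35 = $64,514.68.
$64,514.68 is within the $425,000 maximum.
$64,514.68 is at or above the $5,000 minimum.
Rounded to the nearest dollar: $64,515.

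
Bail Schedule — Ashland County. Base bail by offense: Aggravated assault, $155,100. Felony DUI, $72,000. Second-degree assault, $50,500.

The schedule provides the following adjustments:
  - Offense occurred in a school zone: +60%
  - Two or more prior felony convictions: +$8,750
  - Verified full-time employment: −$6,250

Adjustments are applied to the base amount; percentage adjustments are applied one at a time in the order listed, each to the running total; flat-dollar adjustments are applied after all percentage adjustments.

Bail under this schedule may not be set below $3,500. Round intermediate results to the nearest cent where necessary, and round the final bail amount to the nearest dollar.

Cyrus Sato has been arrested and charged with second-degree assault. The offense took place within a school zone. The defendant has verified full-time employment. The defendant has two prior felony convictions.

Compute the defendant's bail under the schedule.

$83,300

Base amounts from the schedule: second-degree assault $50,500.
Single charge. Combined base = $50,500.
Offense occurred in a school zone (+60%): $50,500 × 1.6 = $80,800.
Two or more prior felony convictions (+$8,750 flat): $80,800 + $8,750 = $89,550.
Verified full-time employment (−$6,250 flat): $89,550 − $6,250 = $83,300.
$83,300 is at or above the $3,500 minimum.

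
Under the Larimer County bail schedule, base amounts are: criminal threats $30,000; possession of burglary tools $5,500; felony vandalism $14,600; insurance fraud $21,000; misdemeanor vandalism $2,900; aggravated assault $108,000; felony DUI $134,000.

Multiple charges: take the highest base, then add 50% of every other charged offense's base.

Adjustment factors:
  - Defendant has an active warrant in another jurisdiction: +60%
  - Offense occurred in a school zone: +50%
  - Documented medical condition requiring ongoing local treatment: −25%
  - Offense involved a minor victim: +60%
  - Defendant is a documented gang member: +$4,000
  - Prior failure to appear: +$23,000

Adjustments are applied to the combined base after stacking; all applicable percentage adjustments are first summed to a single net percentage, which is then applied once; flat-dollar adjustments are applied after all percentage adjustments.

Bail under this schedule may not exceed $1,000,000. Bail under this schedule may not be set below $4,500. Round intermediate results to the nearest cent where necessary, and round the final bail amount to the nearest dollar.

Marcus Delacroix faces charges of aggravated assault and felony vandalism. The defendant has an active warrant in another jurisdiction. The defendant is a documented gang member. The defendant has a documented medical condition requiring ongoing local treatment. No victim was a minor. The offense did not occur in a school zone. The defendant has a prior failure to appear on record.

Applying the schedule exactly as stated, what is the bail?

Base amounts from the schedule: aggravated assault $108,000; felony vandalism $14,600.
Stacking rule: highest base plus 50% of each additional charge. Highest is aggravated assault at $108,000. Additional: $14,600 × 50% = $7,300. Combined base = $108,000 + $7,300 = $115,300.
Net percentage adjustment: +60% −25% = +35%. $115,300 × 1.35 = $155,655.
Defendant is a documented gang member (+$4,000 flat): $155,655 + $4,000 = $159,655.
Prior failure to appear (+$23,000 flat): $159,655 + $23,000 = $182,655.
$182,655 is within the $1,000,000 maximum.
$182,655 is at or above the $4,500 minimum.

$182,655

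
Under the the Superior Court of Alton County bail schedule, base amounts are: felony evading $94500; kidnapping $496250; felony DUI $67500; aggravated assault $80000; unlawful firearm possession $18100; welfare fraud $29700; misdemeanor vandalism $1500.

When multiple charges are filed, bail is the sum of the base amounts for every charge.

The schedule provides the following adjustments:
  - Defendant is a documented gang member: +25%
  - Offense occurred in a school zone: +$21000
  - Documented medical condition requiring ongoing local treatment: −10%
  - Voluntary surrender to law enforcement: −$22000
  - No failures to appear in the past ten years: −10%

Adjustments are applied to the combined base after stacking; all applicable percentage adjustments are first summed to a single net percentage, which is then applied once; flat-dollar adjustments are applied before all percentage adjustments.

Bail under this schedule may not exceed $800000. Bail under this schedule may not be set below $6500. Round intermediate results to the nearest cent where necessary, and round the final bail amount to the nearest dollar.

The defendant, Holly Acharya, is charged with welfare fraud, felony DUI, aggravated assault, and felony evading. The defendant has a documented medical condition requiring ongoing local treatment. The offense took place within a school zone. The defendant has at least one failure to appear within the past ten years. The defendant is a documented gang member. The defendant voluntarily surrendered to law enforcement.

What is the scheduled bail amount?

Base amounts from the schedule: welfare fraud $29700; felony DUI $67500; aggravated assault $80000; felony evading $94500.
Stacking rule: sum of all bases. $29700 + $67500 + $80000 + $94500 = $271700.
Offense occurred in a school zone (+$21000 flat): $271700 + $21000 = $292700.
Voluntary surrender to law enforcement (−$22000 flat): $292700 − $22000 = $270700.
Net percentage adjustment: +25% −10% = +15%. $270700 × 1.15 = $311305.
$311305 is within the $800000 maximum.
$311305 is at or above the $6500 minimum.

$311305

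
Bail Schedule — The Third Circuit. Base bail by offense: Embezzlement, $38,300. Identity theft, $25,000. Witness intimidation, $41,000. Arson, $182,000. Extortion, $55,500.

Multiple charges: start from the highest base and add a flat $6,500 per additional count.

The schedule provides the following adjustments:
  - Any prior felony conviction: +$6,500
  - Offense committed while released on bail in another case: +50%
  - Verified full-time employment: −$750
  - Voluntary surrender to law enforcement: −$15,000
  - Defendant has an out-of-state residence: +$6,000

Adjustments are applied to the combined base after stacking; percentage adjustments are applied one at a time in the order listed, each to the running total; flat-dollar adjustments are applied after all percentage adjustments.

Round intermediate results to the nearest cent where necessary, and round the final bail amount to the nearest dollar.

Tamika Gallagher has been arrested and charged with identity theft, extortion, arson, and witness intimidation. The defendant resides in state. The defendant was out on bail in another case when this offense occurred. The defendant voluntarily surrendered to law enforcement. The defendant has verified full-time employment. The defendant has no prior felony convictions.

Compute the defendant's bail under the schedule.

Base amounts from the schedule: identity theft $25,000; extortion $55,500; arson $182,000; witness intimidation $41,000.
Stacking rule: highest base plus $6,500 per additional charge. Highest is arson at $182,000; 3 additional charges → +$19,500. Combined base = $201,500.
Offense committed while released on bail in another case (+50%): $201,500 × 1.5 = $302,250.
Verified full-time employment (−$750 flat): $302,250 − $750 = $301,500.
Voluntary surrender to law enforcement (−$15,000 flat): $301,500 − $15,000 = $286,500.

$286,500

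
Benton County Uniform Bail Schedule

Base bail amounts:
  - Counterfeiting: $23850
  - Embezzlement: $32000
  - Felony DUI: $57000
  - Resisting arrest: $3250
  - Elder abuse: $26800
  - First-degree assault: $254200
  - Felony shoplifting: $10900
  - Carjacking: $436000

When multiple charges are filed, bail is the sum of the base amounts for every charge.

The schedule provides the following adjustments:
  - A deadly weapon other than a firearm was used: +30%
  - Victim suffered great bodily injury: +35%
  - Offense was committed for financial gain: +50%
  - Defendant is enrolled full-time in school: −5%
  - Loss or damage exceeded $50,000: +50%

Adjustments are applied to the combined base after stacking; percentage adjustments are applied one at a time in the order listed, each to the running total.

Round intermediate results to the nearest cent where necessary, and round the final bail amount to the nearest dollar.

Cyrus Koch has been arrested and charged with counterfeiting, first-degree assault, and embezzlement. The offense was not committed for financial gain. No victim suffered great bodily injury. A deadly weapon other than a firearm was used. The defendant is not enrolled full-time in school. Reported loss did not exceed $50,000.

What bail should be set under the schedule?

Base amounts from the schedule: counterfeiting $23850; first-degree assault $254200; embezzlement $32000.
Stacking rule: sum of all bases. $23850 + $254200 + $32000 = $310050.
A deadly weapon other than a firearm was used (+30%): $310050 × 1.3 = $403065.

$403065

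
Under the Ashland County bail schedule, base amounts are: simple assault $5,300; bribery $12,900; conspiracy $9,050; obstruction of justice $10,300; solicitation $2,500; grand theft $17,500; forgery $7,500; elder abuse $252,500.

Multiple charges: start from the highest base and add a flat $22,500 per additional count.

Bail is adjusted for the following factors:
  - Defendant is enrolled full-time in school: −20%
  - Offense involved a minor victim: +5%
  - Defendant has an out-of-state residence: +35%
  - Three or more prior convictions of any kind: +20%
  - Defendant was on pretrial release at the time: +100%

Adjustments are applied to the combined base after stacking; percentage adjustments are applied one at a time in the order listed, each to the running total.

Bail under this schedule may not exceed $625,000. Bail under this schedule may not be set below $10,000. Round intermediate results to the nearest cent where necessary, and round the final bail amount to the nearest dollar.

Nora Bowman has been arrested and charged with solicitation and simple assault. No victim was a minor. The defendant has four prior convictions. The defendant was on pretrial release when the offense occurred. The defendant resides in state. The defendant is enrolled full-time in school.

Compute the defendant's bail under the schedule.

$53,376

Base amounts from the schedule: solicitation $2,500; simple assault $5,300.
Stacking rule: highest base plus $22,500 per additional charge. Highest is simple assault at $5,300; 1 additional charge → +$22,500. Combined base = $27,800.
Defendant is enrolled full-time in school (−20%): $27,800 × 0.8 = $22,240.
Three or more prior convictions of any kind (+20%): $22,240 × 1.2 = $26,688.
Defendant was on pretrial release at the time (+100%): $26,688 × 2 = $53,376.
$53,376 is within the $625,000 maximum.
$53,376 is at or above the $10,000 minimum.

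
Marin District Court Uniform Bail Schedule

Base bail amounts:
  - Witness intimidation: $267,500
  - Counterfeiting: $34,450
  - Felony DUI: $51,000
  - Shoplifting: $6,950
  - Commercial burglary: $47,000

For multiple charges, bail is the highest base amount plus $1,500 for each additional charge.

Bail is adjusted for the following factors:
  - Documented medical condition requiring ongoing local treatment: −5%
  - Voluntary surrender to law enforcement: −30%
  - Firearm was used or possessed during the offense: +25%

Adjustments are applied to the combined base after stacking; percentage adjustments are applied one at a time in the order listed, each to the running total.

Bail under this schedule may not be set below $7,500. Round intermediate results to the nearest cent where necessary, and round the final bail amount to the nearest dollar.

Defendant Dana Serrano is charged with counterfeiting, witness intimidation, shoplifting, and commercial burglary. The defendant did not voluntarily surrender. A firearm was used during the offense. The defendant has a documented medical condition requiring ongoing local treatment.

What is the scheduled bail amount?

Base amounts from the schedule: counterfeiting $34,450; witness intimidation $267,500; shoplifting $6,950; commercial burglary $47,000.
Stacking rule: highest base plus $1,500 per additional charge. Highest is witness intimidation at $267,500; 3 additional charges → +$4,500. Combined base = $272,000.
Documented medical condition requiring ongoing local treatment (−5%): $272,000 × 0.95 = $258,400.
Firearm was used or possessed during the offense (+25%): $258,400 × 1.25 = $323,000.
$323,000 is at or above the $7,500 minimum.

$323,000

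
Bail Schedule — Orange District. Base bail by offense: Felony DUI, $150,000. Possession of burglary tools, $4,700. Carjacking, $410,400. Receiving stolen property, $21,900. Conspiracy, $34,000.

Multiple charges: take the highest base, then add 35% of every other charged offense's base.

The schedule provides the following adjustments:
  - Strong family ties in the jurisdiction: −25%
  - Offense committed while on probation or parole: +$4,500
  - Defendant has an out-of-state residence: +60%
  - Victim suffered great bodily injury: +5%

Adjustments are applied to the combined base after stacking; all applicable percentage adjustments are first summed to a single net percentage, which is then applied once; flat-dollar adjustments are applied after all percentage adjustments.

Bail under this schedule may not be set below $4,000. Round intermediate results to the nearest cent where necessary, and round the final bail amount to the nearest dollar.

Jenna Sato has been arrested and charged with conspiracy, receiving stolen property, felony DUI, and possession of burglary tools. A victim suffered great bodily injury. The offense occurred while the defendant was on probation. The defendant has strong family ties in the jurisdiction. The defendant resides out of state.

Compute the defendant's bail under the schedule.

Base amounts from the schedule: conspiracy $34,000; receiving stolen property $21,900; felony DUI $150,000; possession of burglary tools $4,700.
Stacking rule: highest base plus 35% of each additional charge. Highest is felony DUI at $150,000. Additional: $34,000 × 35% = $11,900; $21,900 × 35% = $7,665; $4,700 × 35% = $1,645. Combined base = $150,000 + $21,210 = $171,210.
Net percentage adjustment: −25% +60% +5% = +40%. $171,210 × 1.4 = $239,694.
Offense committed while on probation or parole (+$4,500 flat): $239,694 + $4,500 = $244,194.
$244,194 is at or above the $4,000 minimum.

$244,194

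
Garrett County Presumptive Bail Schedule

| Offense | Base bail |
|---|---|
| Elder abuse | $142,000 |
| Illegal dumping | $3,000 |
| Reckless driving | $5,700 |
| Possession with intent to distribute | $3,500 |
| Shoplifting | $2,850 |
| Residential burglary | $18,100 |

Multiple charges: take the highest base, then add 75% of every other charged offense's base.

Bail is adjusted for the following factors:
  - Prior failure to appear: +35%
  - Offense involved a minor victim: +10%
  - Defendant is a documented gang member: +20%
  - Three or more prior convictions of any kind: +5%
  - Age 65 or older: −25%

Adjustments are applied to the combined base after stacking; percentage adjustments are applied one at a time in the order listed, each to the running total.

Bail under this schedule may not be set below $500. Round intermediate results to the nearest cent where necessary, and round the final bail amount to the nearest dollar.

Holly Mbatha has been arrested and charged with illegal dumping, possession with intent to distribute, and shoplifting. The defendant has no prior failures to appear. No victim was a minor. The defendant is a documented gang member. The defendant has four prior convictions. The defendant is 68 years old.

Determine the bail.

Base amounts from the schedule: illegal dumping $3,000; possession with intent to distribute $3,500; shoplifting $2,850.
Stacking rule: highest base plus 75% of each additional charge. Highest is possession with intent to distribute at $3,500. Additional: $3,000 × 75% = $2,250; $2,850 × 75% = $2,137.50. Combined base = $3,500 + $4,387.50 = $7,887.50.
Defendant is a documented gang member (+20%): $7,887.50 × 1.2 = $9,465.
Three or more prior convictions of any kind (+5%): $9,465 × 1.05 = $9,938.25.
Age 65 or older (−25%): $9,938.25 × 0.75 = $7,453.69.
$7,453.69 is at or above the $500 minimum.
Rounded to the nearest dollar: $7,454.

$7,454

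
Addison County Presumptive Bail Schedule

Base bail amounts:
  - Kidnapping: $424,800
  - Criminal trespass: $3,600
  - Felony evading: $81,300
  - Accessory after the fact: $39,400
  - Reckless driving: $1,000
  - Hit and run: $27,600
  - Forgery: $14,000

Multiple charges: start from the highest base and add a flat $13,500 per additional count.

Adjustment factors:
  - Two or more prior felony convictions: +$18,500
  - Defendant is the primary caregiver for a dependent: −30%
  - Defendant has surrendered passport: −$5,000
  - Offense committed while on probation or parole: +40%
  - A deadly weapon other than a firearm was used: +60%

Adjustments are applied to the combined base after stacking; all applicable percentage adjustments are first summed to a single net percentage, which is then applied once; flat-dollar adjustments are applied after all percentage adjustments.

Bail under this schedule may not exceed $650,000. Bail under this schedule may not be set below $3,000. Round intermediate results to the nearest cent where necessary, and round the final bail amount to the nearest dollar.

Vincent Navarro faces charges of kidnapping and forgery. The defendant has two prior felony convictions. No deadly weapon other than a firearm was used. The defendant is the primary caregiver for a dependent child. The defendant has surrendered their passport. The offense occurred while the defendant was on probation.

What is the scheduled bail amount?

$495,630

Base amounts from the schedule: kidnapping $424,800; forgery $14,000.
Stacking rule: highest base plus $13,500 per additional charge. Highest is kidnapping at $424,800; 1 additional charge → +$13,500. Combined base = $438,300.
Net percentage adjustment: −30% +40% = +10%. $438,300 × 1.1 = $482,130.
Two or more prior felony convictions (+$18,500 flat): $482,130 + $18,500 = $500,630.
Defendant has surrendered passport (−$5,000 flat): $500,630 − $5,000 = $495,630.
$495,630 is within the $650,000 maximum.
$495,630 is at or above the $3,000 minimum.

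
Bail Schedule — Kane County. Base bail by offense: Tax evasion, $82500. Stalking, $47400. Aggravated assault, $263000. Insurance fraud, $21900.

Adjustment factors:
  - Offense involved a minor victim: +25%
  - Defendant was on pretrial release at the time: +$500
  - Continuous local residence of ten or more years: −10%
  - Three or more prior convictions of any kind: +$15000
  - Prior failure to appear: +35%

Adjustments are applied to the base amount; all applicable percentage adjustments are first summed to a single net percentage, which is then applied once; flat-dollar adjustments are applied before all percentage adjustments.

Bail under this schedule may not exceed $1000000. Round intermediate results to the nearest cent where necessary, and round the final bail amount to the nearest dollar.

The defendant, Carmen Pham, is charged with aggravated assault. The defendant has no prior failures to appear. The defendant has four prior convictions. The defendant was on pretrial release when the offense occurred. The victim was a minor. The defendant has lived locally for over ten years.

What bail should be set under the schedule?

$320275

Base amounts from the schedule: aggravated assault $263000.
Single charge. Combined base = $263000.
Defendant was on pretrial release at the time (+$500 flat): $263000 + $500 = $263500.
Three or more prior convictions of any kind (+$15000 flat): $263500 + $15000 = $278500.
Net percentage adjustment: +25% −10% = +15%. $278500 × 1.15 = $320275.
$320275 is within the $1000000 maximum.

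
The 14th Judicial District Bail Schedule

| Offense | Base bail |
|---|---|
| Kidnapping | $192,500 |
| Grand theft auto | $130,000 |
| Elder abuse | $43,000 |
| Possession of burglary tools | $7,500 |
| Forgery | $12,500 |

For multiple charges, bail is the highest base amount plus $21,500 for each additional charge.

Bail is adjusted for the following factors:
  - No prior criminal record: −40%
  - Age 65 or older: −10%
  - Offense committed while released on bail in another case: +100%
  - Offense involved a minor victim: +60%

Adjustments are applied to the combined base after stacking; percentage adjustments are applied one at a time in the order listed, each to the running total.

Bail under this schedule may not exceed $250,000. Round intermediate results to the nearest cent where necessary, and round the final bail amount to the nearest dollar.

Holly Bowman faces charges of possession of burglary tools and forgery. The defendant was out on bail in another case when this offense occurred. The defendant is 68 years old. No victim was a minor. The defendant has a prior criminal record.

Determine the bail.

Base amounts from the schedule: possession of burglary tools $7,500; forgery $12,500.
Stacking rule: highest base plus $21,500 per additional charge. Highest is forgery at $12,500; 1 additional charge → +$21,500. Combined base = $34,000.
Age 65 or older (−10%): $34,000 × 0.9 = $30,600.
Offense committed while released on bail in another case (+100%): $30,600 × 2 = $61,200.
$61,200 is within the $250,000 maximum.

$61,200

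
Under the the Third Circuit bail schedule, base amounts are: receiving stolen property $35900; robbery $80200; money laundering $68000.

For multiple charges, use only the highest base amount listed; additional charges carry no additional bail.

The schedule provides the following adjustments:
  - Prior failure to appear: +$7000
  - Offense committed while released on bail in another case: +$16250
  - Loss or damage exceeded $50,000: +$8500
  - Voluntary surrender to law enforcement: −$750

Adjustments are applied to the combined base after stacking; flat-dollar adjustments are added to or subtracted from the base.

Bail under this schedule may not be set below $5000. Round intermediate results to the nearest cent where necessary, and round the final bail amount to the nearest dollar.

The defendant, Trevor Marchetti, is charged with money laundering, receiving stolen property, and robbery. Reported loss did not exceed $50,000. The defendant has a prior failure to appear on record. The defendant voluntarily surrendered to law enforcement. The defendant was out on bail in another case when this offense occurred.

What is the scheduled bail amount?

$102700

Base amounts from the schedule: money laundering $68000; receiving stolen property $35900; robbery $80200.
Stacking rule: use the highest base only. Highest is robbery at $80200. Combined base = $80200.
Prior failure to appear (+$7000 flat): $80200 + $7000 = $87200.
Offense committed while released on bail in another case (+$16250 flat): $87200 + $16250 = $103450.
Voluntary surrender to law enforcement (−$750 flat): $103450 − $750 = $102700.
$102700 is at or above the $5000 minimum.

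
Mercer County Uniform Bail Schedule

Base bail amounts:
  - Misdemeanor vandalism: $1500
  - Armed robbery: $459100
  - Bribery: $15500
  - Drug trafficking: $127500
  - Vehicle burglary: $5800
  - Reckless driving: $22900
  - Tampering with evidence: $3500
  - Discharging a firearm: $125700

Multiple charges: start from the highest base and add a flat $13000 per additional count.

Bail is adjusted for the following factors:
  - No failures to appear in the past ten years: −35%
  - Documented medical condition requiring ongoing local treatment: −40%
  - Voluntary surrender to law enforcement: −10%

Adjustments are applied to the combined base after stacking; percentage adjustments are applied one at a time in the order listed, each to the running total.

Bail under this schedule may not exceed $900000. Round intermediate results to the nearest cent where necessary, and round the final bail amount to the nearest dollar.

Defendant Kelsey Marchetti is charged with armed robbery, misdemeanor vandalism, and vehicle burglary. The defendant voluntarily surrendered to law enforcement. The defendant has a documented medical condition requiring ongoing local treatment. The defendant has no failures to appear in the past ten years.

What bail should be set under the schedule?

$170270

Base amounts from the schedule: armed robbery $459100; misdemeanor vandalism $1500; vehicle burglary $5800.
Stacking rule: highest base plus $13000 per additional charge. Highest is armed robbery at $459100; 2 additional charges → +$26000. Combined base = $485100.
No failures to appear in the past ten years (−35%): $485100 × 0.65 = $315315.
Documented medical condition requiring ongoing local treatment (−40%): $315315 × 0.6 = $189189.
Voluntary surrender to law enforcement (−10%): $189189 × 0.9 = $170270.10.
$170270.10 is within the $900000 maximum.
Rounded to the nearest dollar: $170270.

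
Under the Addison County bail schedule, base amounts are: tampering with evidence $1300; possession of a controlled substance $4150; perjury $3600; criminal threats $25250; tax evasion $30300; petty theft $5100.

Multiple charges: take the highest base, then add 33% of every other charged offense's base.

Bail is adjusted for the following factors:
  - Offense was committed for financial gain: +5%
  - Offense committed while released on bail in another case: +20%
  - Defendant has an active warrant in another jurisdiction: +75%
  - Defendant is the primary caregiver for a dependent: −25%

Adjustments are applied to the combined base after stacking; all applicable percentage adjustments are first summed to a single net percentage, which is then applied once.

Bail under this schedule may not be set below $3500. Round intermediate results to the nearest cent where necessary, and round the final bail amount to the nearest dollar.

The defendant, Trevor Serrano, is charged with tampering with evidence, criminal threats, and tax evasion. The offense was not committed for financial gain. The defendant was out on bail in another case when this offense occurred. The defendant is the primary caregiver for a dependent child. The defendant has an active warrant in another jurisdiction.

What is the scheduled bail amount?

Base amounts from the schedule: tampering with evidence $1300; criminal threats $25250; tax evasion $30300.
Stacking rule: highest base plus 33% of each additional charge. Highest is tax evasion at $30300. Additional: $1300 × 33% = $429; $25250 × 33% = $8332.50. Combined base = $30300 + $8761.50 = $39061.50.
Net percentage adjustment: +20% +75% −25% = +70%. $39061.50 × 1.7 = $66404.55.
$66404.55 is at or above the $3500 minimum.
Rounded to the nearest dollar: $66405.

$66405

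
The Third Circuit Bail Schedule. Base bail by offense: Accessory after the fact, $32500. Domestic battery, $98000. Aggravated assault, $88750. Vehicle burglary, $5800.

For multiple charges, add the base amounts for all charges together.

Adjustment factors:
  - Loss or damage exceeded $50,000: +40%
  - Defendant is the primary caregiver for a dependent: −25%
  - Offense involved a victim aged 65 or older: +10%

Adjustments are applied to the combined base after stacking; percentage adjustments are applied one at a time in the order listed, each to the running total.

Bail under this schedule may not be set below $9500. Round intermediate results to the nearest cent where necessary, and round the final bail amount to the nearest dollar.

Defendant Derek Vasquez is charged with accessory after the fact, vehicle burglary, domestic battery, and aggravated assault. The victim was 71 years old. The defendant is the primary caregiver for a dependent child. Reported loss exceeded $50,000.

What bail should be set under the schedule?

Base amounts from the schedule: accessory after the fact $32500; vehicle burglary $5800; domestic battery $98000; aggravated assault $88750.
Stacking rule: sum of all bases. $32500 + $5800 + $98000 + $88750 = $225050.
Loss or damage exceeded $50,000 (+40%): $225050 × 1.4 = $315070.
Defendant is the primary caregiver for a dependent (−25%): $315070 × 0.75 = $236302.50.
Offense involved a victim aged 65 or older (+10%): $236302.50 × 1.1 = $259932.75.
$259932.75 is at or above the $9500 minimum.
Rounded to the nearest dollar: $259933.

$259933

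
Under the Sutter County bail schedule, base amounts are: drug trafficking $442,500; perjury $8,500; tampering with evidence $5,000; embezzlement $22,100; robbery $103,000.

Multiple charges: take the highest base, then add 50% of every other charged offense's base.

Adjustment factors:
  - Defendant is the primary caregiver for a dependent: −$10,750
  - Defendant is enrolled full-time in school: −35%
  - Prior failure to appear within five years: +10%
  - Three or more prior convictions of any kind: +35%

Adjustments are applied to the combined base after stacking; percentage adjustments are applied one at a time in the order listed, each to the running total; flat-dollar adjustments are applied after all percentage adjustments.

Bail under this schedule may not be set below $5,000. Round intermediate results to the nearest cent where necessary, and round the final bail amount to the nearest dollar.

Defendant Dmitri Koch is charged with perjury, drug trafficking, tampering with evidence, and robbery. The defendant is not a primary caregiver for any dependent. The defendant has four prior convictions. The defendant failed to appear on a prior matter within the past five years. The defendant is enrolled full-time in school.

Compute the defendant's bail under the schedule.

Base amounts from the schedule: perjury $8,500; drug trafficking $442,500; tampering with evidence $5,000; robbery $103,000.
Stacking rule: highest base plus 50% of each additional charge. Highest is drug trafficking at $442,500. Additional: $8,500 × 50% = $4,250; $5,000 × 50% = $2,500; $103,000 × 50% = $51,500. Combined base = $442,500 + $58,250 = $500,750.
Defendant is enrolled full-time in school (−35%): $500,750 × 0.65 = $325,487.50.
Prior failure to appear within five years (+10%): $325,487.50 × 1.1 = $358,036.25.
Three or more prior convictions of any kind (+35%): $358,036.25 × 1.35 = $483,348.94.
$483,348.94 is at or above the $5,000 minimum.
Rounded to the nearest dollar: $483,349.

$483,349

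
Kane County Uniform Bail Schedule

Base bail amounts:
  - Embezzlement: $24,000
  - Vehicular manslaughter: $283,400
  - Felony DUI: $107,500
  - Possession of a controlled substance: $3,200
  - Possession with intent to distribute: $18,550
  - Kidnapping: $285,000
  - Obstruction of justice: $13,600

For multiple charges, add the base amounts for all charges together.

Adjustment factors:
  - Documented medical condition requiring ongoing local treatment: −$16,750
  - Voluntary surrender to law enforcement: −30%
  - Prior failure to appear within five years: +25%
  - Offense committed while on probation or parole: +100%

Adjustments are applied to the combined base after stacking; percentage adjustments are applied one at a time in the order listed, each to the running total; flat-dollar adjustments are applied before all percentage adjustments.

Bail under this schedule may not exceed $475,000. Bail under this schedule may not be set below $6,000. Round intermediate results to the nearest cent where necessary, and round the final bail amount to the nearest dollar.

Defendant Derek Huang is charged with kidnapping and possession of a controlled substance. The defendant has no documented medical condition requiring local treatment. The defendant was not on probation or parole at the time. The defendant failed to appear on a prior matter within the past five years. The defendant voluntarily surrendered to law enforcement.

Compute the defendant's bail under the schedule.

$252,175

Base amounts from the schedule: kidnapping $285,000; possession of a controlled substance $3,200.
Stacking rule: sum of all bases. $285,000 + $3,200 = $288,200.
Voluntary surrender to law enforcement (−30%): $288,200 × 0.7 = $201,740.
Prior failure to appear within five years (+25%): $201,740 × 1.25 = $252,175.
$252,175 is within the $475,000 maximum.
$252,175 is at or above the $6,000 minimum.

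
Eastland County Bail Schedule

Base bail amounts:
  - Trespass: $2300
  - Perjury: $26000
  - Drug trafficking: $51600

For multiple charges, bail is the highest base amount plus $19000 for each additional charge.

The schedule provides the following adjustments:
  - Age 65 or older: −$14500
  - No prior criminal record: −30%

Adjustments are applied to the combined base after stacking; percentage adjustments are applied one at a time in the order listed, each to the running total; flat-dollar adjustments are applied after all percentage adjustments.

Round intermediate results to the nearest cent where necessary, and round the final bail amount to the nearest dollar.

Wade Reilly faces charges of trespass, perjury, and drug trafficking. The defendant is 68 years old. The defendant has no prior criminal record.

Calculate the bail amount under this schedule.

$48220

Base amounts from the schedule: trespass $2300; perjury $26000; drug trafficking $51600.
Stacking rule: highest base plus $19000 per additional charge. Highest is drug trafficking at $51600; 2 additional charges → +$38000. Combined base = $89600.
No prior criminal record (−30%): $89600 × 0.7 = $62720.
Age 65 or older (−$14500 flat): $62720 − $14500 = $48220.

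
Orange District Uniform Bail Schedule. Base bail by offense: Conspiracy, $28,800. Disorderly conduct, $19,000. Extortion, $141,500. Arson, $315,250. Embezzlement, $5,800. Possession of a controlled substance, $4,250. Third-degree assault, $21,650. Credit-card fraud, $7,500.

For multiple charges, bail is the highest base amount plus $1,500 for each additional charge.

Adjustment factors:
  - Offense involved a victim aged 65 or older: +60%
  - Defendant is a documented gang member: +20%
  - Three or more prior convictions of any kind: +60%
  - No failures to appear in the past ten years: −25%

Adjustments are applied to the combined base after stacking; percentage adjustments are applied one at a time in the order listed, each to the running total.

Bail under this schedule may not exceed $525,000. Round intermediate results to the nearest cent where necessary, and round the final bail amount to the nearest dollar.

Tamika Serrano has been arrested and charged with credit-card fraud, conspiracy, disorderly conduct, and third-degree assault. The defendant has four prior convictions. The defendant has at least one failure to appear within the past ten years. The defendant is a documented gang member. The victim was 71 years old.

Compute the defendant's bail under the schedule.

$102,298

Base amounts from the schedule: credit-card fraud $7,500; conspiracy $28,800; disorderly conduct $19,000; third-degree assault $21,650.
Stacking rule: highest base plus $1,500 per additional charge. Highest is conspiracy at $28,800; 3 additional charges → +$4,500. Combined base = $33,300.
Offense involved a victim aged 65 or older (+60%): $33,300 × 1.6 = $53,280.
Defendant is a documented gang member (+20%): $53,280 × 1.2 = $63,936.
Three or more prior convictions of any kind (+60%): $63,936 × 1.6 = $102,297.60.
$102,297.60 is within the $525,000 maximum.
Rounded to the nearest dollar: $102,298.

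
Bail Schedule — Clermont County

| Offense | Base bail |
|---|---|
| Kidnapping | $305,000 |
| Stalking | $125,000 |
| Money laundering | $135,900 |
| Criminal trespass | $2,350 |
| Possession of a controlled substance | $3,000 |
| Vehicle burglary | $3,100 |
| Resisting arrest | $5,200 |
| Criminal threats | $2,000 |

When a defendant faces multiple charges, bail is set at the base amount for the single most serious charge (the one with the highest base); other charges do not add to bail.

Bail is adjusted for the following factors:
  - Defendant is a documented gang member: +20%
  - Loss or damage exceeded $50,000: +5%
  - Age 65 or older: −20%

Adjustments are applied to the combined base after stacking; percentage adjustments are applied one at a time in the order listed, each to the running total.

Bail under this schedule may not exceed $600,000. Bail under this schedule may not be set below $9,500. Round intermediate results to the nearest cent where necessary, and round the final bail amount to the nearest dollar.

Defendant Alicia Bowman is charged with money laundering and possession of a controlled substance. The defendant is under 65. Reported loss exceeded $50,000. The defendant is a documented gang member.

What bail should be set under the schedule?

$171,234

Base amounts from the schedule: money laundering $135,900; possession of a controlled substance $3,000.
Stacking rule: use the highest base only. Highest is money laundering at $135,900. Combined base = $135,900.
Defendant is a documented gang member (+20%): $135,900 × 1.2 = $163,080.
Loss or damage exceeded $50,000 (+5%): $163,080 × 1.05 = $171,234.
$171,234 is within the $600,000 maximum.
$171,234 is at or above the $9,500 minimum.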